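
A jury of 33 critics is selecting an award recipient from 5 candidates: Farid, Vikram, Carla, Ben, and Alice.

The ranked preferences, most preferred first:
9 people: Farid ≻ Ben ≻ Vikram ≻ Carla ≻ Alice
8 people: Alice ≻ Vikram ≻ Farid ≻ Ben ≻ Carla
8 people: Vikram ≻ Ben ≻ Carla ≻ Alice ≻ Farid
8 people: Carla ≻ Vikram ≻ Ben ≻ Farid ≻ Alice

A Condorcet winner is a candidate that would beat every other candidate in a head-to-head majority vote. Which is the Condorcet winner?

Vikram

Vikram vs Farid: 24–9
Vikram vs Carla: 25–8
Vikram vs Ben: 24–9
Vikram vs Alice: 25–8
Vikram beats every other candidate.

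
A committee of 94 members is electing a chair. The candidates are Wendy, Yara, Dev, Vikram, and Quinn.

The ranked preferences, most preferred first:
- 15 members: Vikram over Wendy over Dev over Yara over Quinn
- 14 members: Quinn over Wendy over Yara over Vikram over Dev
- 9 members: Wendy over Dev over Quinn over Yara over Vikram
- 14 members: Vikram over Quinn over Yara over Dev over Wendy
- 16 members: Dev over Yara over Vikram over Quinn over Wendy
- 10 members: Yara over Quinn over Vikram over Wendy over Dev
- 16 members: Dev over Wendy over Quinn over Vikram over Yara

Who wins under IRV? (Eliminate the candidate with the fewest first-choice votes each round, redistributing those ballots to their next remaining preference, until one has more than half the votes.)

Vikram

Round 1: Wendy 9, Yara 10, Dev 32, Vikram 29, Quinn 14. Wendy eliminated.
Round 2: Yara 10, Dev 41, Vikram 29, Quinn 14. Yara eliminated.
Round 3: Dev 41, Vikram 29, Quinn 24. Quinn eliminated.
Round 4: Dev 41, Vikram 53. Vikram has a majority (≥48).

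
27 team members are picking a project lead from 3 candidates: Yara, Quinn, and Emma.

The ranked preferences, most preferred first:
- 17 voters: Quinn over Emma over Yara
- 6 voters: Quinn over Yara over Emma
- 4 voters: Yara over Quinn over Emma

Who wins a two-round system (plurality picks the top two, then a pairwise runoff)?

Round 1 first-place votes: Yara 4, Quinn 23, Emma 0. Quinn and Yara advance.
Runoff: Quinn is ranked above Yara on 23 ballots, Yara above Quinn on 4.

Quinn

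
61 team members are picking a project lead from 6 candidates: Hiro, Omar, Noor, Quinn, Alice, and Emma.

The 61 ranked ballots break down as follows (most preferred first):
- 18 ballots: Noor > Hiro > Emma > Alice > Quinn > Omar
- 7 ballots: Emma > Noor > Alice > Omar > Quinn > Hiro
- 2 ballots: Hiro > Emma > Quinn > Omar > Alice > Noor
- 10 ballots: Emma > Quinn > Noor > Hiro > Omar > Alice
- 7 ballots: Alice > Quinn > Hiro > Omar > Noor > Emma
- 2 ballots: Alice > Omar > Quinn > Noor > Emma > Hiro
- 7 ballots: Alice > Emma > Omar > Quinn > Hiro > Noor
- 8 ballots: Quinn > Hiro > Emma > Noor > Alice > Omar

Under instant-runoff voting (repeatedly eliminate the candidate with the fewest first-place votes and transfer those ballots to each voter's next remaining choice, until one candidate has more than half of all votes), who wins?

Round 1: Hiro 2, Omar 0, Noor 18, Quinn 8, Alice 16, Emma 17. Omar eliminated.
Round 2: Hiro 2, Noor 18, Quinn 8, Alice 16, Emma 17. Hiro eliminated.
Round 3: Noor 18, Quinn 8, Alice 16, Emma 19. Quinn eliminated.
Round 4: Noor 18, Alice 16, Emma 27. Alice eliminated.
Round 5: Noor 27, Emma 34. Emma has a majority (≥31).

Emma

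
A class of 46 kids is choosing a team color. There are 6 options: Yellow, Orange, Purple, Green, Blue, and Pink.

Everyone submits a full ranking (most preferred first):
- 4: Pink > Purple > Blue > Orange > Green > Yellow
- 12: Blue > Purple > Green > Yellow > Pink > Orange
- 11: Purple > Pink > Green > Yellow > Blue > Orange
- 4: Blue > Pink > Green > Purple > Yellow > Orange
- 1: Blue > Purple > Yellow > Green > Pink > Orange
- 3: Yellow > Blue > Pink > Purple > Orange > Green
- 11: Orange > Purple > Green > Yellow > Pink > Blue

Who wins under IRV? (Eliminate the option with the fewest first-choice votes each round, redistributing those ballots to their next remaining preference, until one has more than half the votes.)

Round 1: Yellow 3, Orange 11, Purple 11, Green 0, Blue 17, Pink 4. Green eliminated.
Round 2: Yellow 3, Orange 11, Purple 11, Blue 17, Pink 4. Yellow eliminated.
Round 3: Orange 11, Purple 11, Blue 20, Pink 4. Pink eliminated.
Round 4: Orange 11, Purple 15, Blue 20. Orange eliminated.
Round 5: Purple 26, Blue 20. Purple has a majority (≥24).

Purple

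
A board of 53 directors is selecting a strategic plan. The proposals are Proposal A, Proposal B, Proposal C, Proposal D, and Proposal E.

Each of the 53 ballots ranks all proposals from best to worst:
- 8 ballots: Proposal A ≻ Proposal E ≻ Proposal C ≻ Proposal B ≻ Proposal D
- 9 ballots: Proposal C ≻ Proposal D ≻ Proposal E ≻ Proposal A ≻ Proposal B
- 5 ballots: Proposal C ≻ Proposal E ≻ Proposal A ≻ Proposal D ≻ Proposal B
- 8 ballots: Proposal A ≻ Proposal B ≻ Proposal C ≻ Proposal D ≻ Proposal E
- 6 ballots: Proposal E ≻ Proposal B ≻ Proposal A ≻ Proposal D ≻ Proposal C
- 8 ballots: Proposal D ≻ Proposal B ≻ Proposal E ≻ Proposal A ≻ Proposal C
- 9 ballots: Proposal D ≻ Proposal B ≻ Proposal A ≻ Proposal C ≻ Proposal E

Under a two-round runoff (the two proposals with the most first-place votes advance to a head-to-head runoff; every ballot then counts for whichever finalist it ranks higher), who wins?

Round 1 first-place votes: Proposal A 16, Proposal B 0, Proposal C 14, Proposal D 17, Proposal E 6. Proposal D and Proposal A advance.
Runoff: Proposal D is ranked above Proposal A on 26 ballots, Proposal A above Proposal D on 27.

Proposal A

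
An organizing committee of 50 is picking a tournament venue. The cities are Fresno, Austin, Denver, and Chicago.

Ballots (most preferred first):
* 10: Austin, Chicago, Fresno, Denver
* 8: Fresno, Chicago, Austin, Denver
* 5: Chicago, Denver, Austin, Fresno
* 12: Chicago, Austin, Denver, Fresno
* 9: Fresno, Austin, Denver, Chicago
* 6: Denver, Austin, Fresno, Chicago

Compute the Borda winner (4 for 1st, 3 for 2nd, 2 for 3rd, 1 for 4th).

Austin

Fresno: 10×2 + 8×4 + 5×1 + 12×1 + 9×4 + 6×2 = 117
Austin: 10×4 + 8×2 + 5×2 + 12×3 + 9×3 + 6×3 = 147
Denver: 10×1 + 8×1 + 5×3 + 12×2 + 9×2 + 6×4 = 99
Chicago: 10×3 + 8×3 + 5×4 + 12×4 + 9×1 + 6×1 = 137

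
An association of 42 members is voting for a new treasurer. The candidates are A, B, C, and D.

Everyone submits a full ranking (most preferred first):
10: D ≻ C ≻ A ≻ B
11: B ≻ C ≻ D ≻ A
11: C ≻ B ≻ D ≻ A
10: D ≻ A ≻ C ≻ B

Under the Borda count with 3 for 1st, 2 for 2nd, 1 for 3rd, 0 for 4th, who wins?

A: 10×1 + 11×0 + 11×0 + 10×2 = 30
B: 10×0 + 11×3 + 11×2 + 10×0 = 55
C: 10×2 + 11×2 + 11×3 + 10×1 = 85
D: 10×3 + 11×1 + 11×1 + 10×3 = 82

C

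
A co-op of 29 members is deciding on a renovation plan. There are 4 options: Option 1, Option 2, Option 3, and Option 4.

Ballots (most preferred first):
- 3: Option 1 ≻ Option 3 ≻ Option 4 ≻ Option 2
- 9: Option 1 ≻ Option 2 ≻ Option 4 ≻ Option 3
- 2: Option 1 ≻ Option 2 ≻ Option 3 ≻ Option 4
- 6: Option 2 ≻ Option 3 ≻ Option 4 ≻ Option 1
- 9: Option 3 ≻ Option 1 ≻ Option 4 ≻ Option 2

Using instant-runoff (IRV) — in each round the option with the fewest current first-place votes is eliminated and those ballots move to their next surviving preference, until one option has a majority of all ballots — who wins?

Option 3

Round 1: Option 1 14, Option 2 6, Option 3 9, Option 4 0. Option 4 eliminated.
Round 2: Option 1 14, Option 2 6, Option 3 9. Option 2 eliminated.
Round 3: Option 1 14, Option 3 15. Option 3 has a majority (≥15).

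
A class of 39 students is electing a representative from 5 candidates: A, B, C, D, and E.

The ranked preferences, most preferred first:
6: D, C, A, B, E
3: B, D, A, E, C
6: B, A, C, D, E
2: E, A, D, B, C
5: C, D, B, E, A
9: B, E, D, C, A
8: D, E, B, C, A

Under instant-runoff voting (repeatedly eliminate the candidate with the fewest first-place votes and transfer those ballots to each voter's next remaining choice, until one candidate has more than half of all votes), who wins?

Round 1: A 0, B 18, C 5, D 14, E 2. A eliminated.
Round 2: B 18, C 5, D 14, E 2. E eliminated.
Round 3: B 18, C 5, D 16. C eliminated.
Round 4: B 18, D 21. D has a majority (≥20).

D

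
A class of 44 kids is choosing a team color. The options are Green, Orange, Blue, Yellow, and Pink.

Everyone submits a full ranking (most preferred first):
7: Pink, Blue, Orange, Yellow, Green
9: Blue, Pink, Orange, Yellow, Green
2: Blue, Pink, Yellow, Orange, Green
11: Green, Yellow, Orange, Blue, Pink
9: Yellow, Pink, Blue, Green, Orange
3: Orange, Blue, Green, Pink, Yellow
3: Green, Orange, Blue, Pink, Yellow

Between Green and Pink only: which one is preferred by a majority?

Green is ranked above Pink on 17 ballots; Pink above Green on 27.

Pink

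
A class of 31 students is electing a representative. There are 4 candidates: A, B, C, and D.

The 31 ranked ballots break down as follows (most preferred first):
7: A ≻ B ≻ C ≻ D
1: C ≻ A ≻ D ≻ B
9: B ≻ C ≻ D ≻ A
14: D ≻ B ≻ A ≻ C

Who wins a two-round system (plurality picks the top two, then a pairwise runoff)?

B

Round 1 first-place votes: A 7, B 9, C 1, D 14. D and B advance.
Runoff: D is ranked above B on 15 ballots, B above D on 16.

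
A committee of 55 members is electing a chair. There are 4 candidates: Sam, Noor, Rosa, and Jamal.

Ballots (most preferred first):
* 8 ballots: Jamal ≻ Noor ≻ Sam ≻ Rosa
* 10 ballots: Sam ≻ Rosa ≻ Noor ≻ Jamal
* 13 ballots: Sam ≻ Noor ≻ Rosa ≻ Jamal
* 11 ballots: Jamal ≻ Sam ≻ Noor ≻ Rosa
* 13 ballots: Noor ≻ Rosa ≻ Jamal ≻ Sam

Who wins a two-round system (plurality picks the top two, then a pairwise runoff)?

Jamal

Round 1 first-place votes: Sam 23, Noor 13, Rosa 0, Jamal 19. Sam and Jamal advance.
Runoff: Sam is ranked above Jamal on 23 ballots, Jamal above Sam on 32.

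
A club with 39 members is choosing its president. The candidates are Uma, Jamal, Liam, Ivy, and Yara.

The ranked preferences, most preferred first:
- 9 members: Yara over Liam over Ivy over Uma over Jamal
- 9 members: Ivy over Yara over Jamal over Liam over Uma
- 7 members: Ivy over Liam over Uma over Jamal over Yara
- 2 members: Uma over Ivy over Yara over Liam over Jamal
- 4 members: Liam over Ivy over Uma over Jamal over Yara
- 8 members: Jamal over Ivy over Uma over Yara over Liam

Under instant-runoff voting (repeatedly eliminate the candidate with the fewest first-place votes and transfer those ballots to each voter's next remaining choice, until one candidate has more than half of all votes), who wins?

Ivy

Round 1: Uma 2, Jamal 8, Liam 4, Ivy 16, Yara 9. Uma eliminated.
Round 2: Jamal 8, Liam 4, Ivy 18, Yara 9. Liam eliminated.
Round 3: Jamal 8, Ivy 22, Yara 9. Ivy has a majority (≥20).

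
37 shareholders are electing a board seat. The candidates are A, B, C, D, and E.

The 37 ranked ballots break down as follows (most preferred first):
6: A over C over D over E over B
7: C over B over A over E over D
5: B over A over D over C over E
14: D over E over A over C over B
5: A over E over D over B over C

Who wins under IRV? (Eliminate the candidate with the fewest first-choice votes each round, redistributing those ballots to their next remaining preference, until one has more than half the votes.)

A

Round 1: A 11, B 5, C 7, D 14, E 0. E eliminated.
Round 2: A 11, B 5, C 7, D 14. B eliminated.
Round 3: A 16, C 7, D 14. C eliminated.
Round 4: A 23, D 14. A has a majority (≥19).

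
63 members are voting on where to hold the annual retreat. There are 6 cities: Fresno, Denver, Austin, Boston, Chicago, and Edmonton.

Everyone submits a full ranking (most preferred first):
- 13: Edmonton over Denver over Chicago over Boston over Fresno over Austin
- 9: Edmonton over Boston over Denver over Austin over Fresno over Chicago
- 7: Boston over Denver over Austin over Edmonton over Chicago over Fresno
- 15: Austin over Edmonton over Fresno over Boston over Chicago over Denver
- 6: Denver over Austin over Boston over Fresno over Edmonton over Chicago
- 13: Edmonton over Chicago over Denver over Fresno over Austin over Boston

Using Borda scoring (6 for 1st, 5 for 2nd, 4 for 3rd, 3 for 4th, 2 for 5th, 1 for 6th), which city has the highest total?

Fresno: 13×2 + 9×2 + 7×1 + 15×4 + 6×3 + 13×3 = 168
Denver: 13×5 + 9×4 + 7×5 + 15×1 + 6×6 + 13×4 = 239
Austin: 13×1 + 9×3 + 7×4 + 15×6 + 6×5 + 13×2 = 214
Boston: 13×3 + 9×5 + 7×6 + 15×3 + 6×4 + 13×1 = 208
Chicago: 13×4 + 9×1 + 7×2 + 15×2 + 6×1 + 13×5 = 176
Edmonton: 13×6 + 9×6 + 7×3 + 15×5 + 6×2 + 13×6 = 318

Edmonton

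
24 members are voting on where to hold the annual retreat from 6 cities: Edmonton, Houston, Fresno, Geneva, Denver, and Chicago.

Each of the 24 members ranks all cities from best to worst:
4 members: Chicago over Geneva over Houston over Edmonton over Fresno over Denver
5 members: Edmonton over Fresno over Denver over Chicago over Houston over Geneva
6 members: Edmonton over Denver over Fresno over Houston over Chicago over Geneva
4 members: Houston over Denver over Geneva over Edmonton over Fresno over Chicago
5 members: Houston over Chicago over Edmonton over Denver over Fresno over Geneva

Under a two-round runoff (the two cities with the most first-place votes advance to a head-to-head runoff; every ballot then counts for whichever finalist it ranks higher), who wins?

Houston

Round 1 first-place votes: Edmonton 11, Houston 9, Fresno 0, Geneva 0, Denver 0, Chicago 4. Edmonton and Houston advance.
Runoff: Edmonton is ranked above Houston on 11 ballots, Houston above Edmonton on 13.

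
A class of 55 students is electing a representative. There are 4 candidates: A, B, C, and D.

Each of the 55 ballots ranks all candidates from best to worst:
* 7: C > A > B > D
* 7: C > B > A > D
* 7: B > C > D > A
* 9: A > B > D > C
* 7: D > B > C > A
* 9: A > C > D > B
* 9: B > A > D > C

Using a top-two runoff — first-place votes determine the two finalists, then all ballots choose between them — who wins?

B

Round 1 first-place votes: A 18, B 16, C 14, D 7. A and B advance.
Runoff: A is ranked above B on 25 ballots, B above A on 30.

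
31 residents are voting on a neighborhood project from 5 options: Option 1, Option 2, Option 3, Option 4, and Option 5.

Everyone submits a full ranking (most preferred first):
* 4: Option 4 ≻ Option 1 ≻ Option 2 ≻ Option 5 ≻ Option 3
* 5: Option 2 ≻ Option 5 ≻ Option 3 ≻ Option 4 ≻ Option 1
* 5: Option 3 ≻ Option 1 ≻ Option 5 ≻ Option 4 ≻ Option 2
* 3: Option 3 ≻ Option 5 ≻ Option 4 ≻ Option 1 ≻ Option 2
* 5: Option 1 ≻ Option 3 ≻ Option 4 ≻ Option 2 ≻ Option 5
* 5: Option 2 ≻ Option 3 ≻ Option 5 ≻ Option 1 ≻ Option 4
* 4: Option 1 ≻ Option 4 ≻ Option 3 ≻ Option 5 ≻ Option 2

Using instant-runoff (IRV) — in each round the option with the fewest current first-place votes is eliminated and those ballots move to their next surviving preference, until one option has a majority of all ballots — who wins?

Option 1

Round 1: Option 1 9, Option 2 10, Option 3 8, Option 4 4, Option 5 0. Option 5 eliminated.
Round 2: Option 1 9, Option 2 10, Option 3 8, Option 4 4. Option 4 eliminated.
Round 3: Option 1 13, Option 2 10, Option 3 8. Option 3 eliminated.
Round 4: Option 1 21, Option 2 10. Option 1 has a majority (≥16).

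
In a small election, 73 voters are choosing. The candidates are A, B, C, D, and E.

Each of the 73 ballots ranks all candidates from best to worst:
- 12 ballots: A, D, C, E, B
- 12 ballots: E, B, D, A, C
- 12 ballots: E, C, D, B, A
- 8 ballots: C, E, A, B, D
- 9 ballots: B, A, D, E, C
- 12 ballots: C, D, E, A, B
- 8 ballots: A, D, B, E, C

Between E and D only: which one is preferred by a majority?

D

E is ranked above D on 32 ballots; D above E on 41.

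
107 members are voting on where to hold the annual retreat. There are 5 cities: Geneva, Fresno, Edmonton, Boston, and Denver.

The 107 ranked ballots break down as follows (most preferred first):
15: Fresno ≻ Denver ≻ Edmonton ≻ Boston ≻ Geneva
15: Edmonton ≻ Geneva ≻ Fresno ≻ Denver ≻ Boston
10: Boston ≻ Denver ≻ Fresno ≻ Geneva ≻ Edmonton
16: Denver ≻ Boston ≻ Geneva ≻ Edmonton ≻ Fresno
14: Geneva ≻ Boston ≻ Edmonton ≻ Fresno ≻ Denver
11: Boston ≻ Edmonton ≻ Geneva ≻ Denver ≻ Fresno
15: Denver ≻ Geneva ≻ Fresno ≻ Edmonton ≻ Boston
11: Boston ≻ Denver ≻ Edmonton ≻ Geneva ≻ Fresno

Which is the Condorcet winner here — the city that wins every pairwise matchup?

Denver

Denver vs Geneva: 67–40
Denver vs Fresno: 63–44
Denver vs Edmonton: 67–40
Denver vs Boston: 61–46
Denver beats every other city.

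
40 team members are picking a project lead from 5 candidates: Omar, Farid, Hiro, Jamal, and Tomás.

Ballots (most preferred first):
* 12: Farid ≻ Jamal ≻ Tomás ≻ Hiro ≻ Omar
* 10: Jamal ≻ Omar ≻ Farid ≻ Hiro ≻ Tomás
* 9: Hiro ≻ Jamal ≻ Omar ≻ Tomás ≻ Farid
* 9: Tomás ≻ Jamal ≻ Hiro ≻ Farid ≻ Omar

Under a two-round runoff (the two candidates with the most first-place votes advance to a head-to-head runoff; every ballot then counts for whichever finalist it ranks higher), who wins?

Round 1 first-place votes: Omar 0, Farid 12, Hiro 9, Jamal 10, Tomás 9. Farid and Jamal advance.
Runoff: Farid is ranked above Jamal on 12 ballots, Jamal above Farid on 28.

Jamal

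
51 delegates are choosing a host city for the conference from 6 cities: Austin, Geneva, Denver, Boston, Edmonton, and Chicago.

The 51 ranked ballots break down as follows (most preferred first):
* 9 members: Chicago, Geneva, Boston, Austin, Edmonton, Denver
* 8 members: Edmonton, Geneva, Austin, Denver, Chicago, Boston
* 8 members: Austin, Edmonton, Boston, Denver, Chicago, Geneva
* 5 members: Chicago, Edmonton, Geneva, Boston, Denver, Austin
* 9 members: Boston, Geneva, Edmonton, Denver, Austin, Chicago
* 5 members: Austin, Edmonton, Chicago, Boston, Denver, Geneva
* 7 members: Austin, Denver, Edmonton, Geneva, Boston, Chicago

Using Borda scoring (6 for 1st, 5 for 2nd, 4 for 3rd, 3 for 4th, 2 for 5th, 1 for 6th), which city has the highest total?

Edmonton

Austin: 9×3 + 8×4 + 8×6 + 5×1 + 9×2 + 5×6 + 7×6 = 202
Geneva: 9×5 + 8×5 + 8×1 + 5×4 + 9×5 + 5×1 + 7×3 = 184
Denver: 9×1 + 8×3 + 8×3 + 5×2 + 9×3 + 5×2 + 7×5 = 139
Boston: 9×4 + 8×1 + 8×4 + 5×3 + 9×6 + 5×3 + 7×2 = 174
Edmonton: 9×2 + 8×6 + 8×5 + 5×5 + 9×4 + 5×5 + 7×4 = 220
Chicago: 9×6 + 8×2 + 8×2 + 5×6 + 9×1 + 5×4 + 7×1 = 152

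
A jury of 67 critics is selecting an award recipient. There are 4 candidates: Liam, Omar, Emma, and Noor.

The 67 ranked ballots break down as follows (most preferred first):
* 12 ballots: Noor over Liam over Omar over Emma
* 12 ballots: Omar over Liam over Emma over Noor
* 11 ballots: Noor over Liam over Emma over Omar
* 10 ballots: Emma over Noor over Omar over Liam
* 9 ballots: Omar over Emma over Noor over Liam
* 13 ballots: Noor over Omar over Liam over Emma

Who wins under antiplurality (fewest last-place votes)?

Omar

Last-place votes: Liam 19, Omar 11, Emma 25, Noor 12.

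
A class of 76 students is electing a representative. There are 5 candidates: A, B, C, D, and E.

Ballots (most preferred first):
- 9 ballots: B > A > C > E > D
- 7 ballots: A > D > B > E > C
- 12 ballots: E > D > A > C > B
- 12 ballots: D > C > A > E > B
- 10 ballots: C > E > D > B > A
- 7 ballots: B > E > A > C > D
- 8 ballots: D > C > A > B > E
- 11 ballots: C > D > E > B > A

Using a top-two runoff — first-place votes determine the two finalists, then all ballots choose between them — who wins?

Round 1 first-place votes: A 7, B 16, C 21, D 20, E 12. C and D advance.
Runoff: C is ranked above D on 37 ballots, D above C on 39.

D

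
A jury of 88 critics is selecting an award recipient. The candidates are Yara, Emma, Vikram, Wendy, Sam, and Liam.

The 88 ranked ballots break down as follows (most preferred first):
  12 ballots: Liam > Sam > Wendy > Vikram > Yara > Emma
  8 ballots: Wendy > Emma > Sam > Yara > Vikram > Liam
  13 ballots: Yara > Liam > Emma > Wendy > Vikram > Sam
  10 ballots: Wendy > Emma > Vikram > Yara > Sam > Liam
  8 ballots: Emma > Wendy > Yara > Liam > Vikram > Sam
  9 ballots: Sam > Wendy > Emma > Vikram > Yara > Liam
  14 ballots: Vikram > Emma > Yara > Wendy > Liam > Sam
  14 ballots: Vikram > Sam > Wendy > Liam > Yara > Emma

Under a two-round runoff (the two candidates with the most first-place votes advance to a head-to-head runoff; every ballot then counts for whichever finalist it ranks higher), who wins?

Round 1 first-place votes: Yara 13, Emma 8, Vikram 28, Wendy 18, Sam 9, Liam 12. Vikram and Wendy advance.
Runoff: Vikram is ranked above Wendy on 28 ballots, Wendy above Vikram on 60.

Wendy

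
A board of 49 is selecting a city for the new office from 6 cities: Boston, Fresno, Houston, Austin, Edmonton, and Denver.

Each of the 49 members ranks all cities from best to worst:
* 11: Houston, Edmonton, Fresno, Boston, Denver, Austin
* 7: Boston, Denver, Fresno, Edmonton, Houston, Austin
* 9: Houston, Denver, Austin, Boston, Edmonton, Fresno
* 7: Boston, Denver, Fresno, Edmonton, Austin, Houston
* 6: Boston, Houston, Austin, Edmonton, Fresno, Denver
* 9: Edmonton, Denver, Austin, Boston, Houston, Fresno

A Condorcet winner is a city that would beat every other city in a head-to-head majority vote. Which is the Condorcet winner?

Boston

Boston vs Fresno: 38–11
Boston vs Houston: 29–20
Boston vs Austin: 31–18
Boston vs Edmonton: 29–20
Boston vs Denver: 31–18
Boston beats every other city.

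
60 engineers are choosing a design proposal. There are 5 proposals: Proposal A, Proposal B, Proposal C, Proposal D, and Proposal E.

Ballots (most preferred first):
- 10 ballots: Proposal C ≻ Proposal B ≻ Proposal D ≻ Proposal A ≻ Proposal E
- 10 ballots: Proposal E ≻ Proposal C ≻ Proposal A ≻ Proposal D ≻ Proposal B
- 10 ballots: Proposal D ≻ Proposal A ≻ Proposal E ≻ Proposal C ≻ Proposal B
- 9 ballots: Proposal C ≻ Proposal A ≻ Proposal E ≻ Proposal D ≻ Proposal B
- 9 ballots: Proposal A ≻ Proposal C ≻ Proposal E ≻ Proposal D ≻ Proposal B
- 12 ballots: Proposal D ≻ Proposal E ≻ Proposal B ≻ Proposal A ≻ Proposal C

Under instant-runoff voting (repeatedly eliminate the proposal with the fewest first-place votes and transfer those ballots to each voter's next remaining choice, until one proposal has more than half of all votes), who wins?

Proposal C

Round 1: Proposal A 9, Proposal B 0, Proposal C 19, Proposal D 22, Proposal E 10. Proposal B eliminated.
Round 2: Proposal A 9, Proposal C 19, Proposal D 22, Proposal E 10. Proposal A eliminated.
Round 3: Proposal C 28, Proposal D 22, Proposal E 10. Proposal E eliminated.
Round 4: Proposal C 38, Proposal D 22. Proposal C has a majority (≥31).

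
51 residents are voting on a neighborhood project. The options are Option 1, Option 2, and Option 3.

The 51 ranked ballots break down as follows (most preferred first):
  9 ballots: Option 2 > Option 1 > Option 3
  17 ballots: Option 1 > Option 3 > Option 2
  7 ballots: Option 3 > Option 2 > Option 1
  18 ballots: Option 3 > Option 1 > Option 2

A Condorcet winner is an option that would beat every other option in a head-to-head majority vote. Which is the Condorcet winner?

Option 1

Option 1 vs Option 2: 35–16
Option 1 vs Option 3: 26–25
Option 1 beats every other option.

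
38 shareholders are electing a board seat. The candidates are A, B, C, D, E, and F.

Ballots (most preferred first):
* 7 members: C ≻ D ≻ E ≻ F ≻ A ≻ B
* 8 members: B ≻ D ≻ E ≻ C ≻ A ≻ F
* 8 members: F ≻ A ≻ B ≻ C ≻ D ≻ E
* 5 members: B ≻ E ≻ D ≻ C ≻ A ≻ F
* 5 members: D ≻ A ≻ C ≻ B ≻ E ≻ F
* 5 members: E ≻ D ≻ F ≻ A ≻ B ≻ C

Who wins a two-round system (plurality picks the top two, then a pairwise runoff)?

Round 1 first-place votes: A 0, B 13, C 7, D 5, E 5, F 8. B and F advance.
Runoff: B is ranked above F on 18 ballots, F above B on 20.

F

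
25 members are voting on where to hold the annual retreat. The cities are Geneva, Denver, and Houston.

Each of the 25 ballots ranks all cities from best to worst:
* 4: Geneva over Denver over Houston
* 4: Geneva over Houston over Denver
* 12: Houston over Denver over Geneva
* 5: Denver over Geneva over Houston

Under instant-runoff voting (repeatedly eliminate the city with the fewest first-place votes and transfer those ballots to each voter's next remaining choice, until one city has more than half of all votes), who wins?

Round 1: Geneva 8, Denver 5, Houston 12. Denver eliminated.
Round 2: Geneva 13, Houston 12. Geneva has a majority (≥13).

Geneva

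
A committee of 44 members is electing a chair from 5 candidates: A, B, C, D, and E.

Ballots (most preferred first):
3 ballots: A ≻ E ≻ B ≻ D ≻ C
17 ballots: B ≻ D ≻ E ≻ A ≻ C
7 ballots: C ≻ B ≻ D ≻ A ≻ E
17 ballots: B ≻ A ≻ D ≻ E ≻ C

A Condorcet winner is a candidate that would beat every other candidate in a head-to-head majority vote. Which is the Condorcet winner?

B vs A: 41–3
B vs C: 37–7
B vs D: 44–0
B vs E: 41–3
B beats every other candidate.

B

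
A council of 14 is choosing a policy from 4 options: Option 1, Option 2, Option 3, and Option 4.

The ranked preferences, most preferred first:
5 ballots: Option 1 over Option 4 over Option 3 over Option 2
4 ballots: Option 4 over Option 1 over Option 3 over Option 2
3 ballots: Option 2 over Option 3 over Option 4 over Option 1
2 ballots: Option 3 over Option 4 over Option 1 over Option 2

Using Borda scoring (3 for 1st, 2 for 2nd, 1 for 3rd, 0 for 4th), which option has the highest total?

Option 4

Option 1: 5×3 + 4×2 + 3×0 + 2×1 = 25
Option 2: 5×0 + 4×0 + 3×3 + 2×0 = 9
Option 3: 5×1 + 4×1 + 3×2 + 2×3 = 21
Option 4: 5×2 + 4×3 + 3×1 + 2×2 = 29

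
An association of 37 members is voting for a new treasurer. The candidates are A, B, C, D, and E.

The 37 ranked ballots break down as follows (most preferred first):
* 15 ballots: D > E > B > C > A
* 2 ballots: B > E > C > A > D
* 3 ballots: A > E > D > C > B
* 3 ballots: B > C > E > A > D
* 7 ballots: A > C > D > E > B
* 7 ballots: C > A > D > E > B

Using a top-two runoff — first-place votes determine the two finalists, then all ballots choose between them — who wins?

Round 1 first-place votes: A 10, B 5, C 7, D 15, E 0. D and A advance.
Runoff: D is ranked above A on 15 ballots, A above D on 22.

A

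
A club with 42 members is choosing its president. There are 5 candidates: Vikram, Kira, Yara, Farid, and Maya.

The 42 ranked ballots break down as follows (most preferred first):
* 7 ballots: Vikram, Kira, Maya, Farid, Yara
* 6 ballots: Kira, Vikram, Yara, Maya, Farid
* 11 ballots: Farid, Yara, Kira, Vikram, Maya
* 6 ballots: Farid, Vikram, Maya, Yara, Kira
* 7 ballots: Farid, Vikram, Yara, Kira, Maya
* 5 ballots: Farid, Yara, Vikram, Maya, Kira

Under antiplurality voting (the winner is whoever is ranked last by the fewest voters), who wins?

Vikram

Last-place votes: Vikram 0, Kira 11, Yara 7, Farid 6, Maya 18.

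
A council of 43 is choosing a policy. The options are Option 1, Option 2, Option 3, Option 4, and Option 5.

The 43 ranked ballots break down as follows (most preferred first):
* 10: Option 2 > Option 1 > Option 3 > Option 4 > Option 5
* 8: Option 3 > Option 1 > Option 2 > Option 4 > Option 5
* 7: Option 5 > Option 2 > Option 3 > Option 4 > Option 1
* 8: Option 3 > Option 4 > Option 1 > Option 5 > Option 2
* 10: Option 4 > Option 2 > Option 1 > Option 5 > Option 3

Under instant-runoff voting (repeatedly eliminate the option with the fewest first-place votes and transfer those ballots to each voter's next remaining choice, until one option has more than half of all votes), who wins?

Option 2

Round 1: Option 1 0, Option 2 10, Option 3 16, Option 4 10, Option 5 7. Option 1 eliminated.
Round 2: Option 2 10, Option 3 16, Option 4 10, Option 5 7. Option 5 eliminated.
Round 3: Option 2 17, Option 3 16, Option 4 10. Option 4 eliminated.
Round 4: Option 2 27, Option 3 16. Option 2 has a majority (≥22).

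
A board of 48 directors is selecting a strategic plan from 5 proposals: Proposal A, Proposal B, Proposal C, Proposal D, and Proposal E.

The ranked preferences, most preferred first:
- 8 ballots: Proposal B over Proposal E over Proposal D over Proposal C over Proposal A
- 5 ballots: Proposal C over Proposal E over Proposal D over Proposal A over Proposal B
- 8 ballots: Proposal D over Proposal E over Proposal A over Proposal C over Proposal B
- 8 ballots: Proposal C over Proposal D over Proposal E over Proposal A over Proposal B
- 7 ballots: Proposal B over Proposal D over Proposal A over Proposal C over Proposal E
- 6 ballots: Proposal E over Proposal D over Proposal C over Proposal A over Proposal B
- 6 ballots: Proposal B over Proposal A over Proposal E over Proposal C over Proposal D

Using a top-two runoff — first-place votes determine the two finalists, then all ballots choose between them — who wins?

Round 1 first-place votes: Proposal A 0, Proposal B 21, Proposal C 13, Proposal D 8, Proposal E 6. Proposal B and Proposal C advance.
Runoff: Proposal B is ranked above Proposal C on 21 ballots, Proposal C above Proposal B on 27.

Proposal C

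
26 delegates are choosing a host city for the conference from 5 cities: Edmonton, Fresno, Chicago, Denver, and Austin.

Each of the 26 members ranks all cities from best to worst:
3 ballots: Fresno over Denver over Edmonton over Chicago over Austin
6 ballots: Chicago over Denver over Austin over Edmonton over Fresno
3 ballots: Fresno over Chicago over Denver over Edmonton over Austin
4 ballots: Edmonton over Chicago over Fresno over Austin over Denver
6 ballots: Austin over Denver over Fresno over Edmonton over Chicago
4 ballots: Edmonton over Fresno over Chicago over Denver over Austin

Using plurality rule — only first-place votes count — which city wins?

Edmonton

First-place votes: Edmonton 8, Fresno 6, Chicago 6, Denver 0, Austin 6.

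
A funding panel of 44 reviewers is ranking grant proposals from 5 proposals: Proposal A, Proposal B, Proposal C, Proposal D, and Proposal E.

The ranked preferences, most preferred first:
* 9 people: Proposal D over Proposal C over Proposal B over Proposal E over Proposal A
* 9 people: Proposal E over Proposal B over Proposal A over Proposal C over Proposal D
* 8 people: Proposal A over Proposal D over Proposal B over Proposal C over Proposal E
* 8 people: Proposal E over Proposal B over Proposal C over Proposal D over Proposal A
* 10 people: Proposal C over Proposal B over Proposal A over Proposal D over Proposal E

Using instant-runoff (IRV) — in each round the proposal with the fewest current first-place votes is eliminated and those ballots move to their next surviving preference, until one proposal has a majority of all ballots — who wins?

Round 1: Proposal A 8, Proposal B 0, Proposal C 10, Proposal D 9, Proposal E 17. Proposal B eliminated.
Round 2: Proposal A 8, Proposal C 10, Proposal D 9, Proposal E 17. Proposal A eliminated.
Round 3: Proposal C 10, Proposal D 17, Proposal E 17. Proposal C eliminated.
Round 4: Proposal D 27, Proposal E 17. Proposal D has a majority (≥23).

Proposal D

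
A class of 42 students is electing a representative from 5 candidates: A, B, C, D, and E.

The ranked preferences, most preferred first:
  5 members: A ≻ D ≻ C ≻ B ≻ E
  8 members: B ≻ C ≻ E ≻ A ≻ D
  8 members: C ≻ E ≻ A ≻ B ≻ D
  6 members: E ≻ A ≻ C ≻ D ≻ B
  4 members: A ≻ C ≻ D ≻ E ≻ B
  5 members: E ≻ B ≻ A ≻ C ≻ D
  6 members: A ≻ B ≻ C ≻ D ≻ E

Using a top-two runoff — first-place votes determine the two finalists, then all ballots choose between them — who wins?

E

Round 1 first-place votes: A 15, B 8, C 8, D 0, E 11. A and E advance.
Runoff: A is ranked above E on 15 ballots, E above A on 27.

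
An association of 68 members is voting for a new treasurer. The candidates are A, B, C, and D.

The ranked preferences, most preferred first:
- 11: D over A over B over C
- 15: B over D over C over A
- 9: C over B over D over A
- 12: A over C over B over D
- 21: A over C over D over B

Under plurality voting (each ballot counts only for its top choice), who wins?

A

First-place votes: A 33, B 15, C 9, D 11.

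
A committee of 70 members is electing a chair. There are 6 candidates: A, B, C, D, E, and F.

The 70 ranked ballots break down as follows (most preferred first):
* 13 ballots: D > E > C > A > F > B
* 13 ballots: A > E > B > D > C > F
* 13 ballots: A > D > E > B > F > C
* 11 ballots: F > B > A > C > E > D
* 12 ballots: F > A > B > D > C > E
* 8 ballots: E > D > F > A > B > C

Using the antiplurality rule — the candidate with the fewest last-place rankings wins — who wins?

Last-place votes: A 0, B 13, C 21, D 11, E 12, F 13.

A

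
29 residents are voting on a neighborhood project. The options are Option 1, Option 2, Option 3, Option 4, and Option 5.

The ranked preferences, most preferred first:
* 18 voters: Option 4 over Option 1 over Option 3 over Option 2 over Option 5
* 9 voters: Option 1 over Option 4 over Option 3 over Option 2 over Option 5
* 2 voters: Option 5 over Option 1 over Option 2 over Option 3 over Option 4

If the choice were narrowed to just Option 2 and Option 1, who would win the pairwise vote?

Option 1

Option 2 is ranked above Option 1 on 0 ballots; Option 1 above Option 2 on 29.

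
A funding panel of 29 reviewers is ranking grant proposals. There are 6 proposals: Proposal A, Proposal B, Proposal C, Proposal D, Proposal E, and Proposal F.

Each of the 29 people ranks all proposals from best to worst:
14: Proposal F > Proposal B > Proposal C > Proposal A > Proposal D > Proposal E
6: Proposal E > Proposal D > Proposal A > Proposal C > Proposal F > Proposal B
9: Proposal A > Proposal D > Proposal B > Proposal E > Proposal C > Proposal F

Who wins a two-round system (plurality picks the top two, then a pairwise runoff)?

Proposal A

Round 1 first-place votes: Proposal A 9, Proposal B 0, Proposal C 0, Proposal D 0, Proposal E 6, Proposal F 14. Proposal F and Proposal A advance.
Runoff: Proposal F is ranked above Proposal A on 14 ballots, Proposal A above Proposal F on 15.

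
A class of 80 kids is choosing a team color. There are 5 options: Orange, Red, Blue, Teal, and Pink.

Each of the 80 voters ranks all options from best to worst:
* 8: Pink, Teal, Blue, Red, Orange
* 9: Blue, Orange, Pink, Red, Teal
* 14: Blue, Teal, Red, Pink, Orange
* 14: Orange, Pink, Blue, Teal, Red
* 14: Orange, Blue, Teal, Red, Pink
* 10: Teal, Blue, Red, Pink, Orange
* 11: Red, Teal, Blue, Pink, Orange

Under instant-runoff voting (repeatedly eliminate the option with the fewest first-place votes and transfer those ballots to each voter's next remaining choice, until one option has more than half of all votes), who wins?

Round 1: Orange 28, Red 11, Blue 23, Teal 10, Pink 8. Pink eliminated.
Round 2: Orange 28, Red 11, Blue 23, Teal 18. Red eliminated.
Round 3: Orange 28, Blue 23, Teal 29. Blue eliminated.
Round 4: Orange 37, Teal 43. Teal has a majority (≥41).

Teal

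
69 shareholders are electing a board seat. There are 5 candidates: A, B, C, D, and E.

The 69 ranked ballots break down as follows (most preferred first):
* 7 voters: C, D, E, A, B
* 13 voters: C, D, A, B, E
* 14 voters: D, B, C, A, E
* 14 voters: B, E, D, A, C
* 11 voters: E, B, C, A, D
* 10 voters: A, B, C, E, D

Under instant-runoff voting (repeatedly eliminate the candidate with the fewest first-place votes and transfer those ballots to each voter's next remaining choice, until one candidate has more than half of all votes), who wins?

Round 1: A 10, B 14, C 20, D 14, E 11. A eliminated.
Round 2: B 24, C 20, D 14, E 11. E eliminated.
Round 3: B 35, C 20, D 14. B has a majority (≥35).

B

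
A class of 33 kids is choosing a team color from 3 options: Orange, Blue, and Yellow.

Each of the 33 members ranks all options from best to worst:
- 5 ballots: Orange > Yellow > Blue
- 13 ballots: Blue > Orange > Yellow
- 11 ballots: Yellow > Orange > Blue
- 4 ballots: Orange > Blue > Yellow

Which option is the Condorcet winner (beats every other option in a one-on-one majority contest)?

Orange

Orange vs Blue: 20–13
Orange vs Yellow: 22–11
Orange beats every other option.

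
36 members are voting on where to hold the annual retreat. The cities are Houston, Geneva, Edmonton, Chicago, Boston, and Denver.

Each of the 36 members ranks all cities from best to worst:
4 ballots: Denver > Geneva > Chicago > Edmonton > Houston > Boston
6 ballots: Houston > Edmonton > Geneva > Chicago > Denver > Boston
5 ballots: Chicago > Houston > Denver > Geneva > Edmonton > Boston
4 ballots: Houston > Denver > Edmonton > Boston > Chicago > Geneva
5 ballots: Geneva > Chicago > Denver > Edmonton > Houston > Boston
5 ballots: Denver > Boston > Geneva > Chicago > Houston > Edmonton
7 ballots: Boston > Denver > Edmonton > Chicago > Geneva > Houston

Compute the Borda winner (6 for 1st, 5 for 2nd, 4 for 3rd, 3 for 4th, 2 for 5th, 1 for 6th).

Houston: 4×2 + 6×6 + 5×5 + 4×6 + 5×2 + 5×2 + 7×1 = 120
Geneva: 4×5 + 6×4 + 5×3 + 4×1 + 5×6 + 5×4 + 7×2 = 127
Edmonton: 4×3 + 6×5 + 5×2 + 4×4 + 5×3 + 5×1 + 7×4 = 116
Chicago: 4×4 + 6×3 + 5×6 + 4×2 + 5×5 + 5×3 + 7×3 = 133
Boston: 4×1 + 6×1 + 5×1 + 4×3 + 5×1 + 5×5 + 7×6 = 99
Denver: 4×6 + 6×2 + 5×4 + 4×5 + 5×4 + 5×6 + 7×5 = 161

Denver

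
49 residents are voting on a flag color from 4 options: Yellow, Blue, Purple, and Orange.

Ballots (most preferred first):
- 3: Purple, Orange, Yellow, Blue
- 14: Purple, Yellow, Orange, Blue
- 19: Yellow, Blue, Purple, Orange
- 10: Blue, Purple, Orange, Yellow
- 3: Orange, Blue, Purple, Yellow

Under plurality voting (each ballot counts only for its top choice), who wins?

First-place votes: Yellow 19, Blue 10, Purple 17, Orange 3.

Yellow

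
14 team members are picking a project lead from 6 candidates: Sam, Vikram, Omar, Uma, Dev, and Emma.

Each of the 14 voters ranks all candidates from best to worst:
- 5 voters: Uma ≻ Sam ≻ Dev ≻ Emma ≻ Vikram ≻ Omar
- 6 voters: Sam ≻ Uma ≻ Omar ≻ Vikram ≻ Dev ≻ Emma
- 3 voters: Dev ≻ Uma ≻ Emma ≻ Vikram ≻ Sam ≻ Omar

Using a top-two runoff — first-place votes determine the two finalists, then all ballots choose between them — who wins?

Uma

Round 1 first-place votes: Sam 6, Vikram 0, Omar 0, Uma 5, Dev 3, Emma 0. Sam and Uma advance.
Runoff: Sam is ranked above Uma on 6 ballots, Uma above Sam on 8.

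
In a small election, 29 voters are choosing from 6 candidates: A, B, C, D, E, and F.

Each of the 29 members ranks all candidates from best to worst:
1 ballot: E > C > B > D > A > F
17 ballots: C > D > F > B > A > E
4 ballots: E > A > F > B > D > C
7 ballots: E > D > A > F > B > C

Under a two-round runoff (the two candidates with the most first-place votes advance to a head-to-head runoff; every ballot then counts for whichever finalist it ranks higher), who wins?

Round 1 first-place votes: A 0, B 0, C 17, D 0, E 12, F 0. C and E advance.
Runoff: C is ranked above E on 17 ballots, E above C on 12.

C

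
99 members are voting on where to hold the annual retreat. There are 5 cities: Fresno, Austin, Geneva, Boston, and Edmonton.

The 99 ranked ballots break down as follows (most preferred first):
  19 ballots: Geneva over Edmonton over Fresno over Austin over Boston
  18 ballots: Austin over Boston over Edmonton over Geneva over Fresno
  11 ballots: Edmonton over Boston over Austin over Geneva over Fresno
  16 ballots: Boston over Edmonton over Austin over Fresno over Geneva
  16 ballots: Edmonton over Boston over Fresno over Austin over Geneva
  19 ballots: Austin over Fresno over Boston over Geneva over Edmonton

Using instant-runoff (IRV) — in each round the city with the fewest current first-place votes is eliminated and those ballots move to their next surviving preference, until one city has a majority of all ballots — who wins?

Edmonton

Round 1: Fresno 0, Austin 37, Geneva 19, Boston 16, Edmonton 27. Fresno eliminated.
Round 2: Austin 37, Geneva 19, Boston 16, Edmonton 27. Boston eliminated.
Round 3: Austin 37, Geneva 19, Edmonton 43. Geneva eliminated.
Round 4: Austin 37, Edmonton 62. Edmonton has a majority (≥50).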